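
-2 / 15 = -0.13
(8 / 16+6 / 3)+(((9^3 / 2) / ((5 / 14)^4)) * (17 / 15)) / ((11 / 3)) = 6927.44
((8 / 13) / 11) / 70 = 4 / 5005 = 0.00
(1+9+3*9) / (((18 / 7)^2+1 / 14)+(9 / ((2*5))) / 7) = 9065 / 1669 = 5.43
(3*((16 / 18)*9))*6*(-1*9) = -1296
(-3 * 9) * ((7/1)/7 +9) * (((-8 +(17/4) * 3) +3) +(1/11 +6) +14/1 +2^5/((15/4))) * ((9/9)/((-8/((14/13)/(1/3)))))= 4537323/1144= 3966.19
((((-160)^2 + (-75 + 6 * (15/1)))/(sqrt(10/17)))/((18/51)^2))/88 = 1480547 * sqrt(170)/6336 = 3046.71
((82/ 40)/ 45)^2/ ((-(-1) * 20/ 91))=152971/ 16200000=0.01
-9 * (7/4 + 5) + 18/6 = -231/4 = -57.75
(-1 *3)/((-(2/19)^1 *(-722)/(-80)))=60/19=3.16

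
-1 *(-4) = 4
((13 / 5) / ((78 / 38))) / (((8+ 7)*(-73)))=-19 / 16425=-0.00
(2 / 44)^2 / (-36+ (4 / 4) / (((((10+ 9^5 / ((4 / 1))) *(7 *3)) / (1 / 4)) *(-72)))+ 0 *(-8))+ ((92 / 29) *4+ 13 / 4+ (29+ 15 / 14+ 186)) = 73318058670257993 / 316011095779148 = 232.01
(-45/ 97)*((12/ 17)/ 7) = -540/ 11543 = -0.05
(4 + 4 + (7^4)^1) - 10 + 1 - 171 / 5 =11829 / 5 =2365.80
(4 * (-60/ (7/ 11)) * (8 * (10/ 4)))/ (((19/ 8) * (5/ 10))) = -6351.88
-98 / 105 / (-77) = 2 / 165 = 0.01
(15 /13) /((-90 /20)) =-10 /39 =-0.26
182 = 182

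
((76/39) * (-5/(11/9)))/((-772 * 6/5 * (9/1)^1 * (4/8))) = 475/248391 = 0.00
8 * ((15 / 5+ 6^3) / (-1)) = -1752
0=0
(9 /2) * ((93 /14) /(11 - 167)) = -0.19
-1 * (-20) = 20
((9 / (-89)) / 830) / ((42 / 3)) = -9 / 1034180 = -0.00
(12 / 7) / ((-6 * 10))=-1 / 35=-0.03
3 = 3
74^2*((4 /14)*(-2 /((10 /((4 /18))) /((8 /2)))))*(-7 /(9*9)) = 87616 /3645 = 24.04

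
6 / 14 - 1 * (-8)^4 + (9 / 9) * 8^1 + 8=-28557 / 7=-4079.57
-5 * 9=-45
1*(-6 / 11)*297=-162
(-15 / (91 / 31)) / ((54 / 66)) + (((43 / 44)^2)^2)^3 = -78866245566753105437407 / 14374566782060281724928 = -5.49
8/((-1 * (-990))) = 4/495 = 0.01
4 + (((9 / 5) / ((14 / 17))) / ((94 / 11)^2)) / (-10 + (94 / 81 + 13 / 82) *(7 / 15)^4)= 826085723548187 / 206677056371828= 4.00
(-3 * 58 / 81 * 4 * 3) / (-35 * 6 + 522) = -29 / 351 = -0.08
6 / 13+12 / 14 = 120 / 91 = 1.32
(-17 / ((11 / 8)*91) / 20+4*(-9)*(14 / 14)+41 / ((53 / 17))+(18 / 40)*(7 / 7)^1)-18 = -42873031 / 1061060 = -40.41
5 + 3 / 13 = 68 / 13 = 5.23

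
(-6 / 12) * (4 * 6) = -12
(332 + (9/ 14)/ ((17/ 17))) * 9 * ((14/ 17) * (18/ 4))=377217/ 34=11094.62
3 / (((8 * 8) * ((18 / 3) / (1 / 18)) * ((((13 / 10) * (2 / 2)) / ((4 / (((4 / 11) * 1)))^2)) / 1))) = 605 / 14976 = 0.04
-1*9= -9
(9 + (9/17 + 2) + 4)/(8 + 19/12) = 3168/1955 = 1.62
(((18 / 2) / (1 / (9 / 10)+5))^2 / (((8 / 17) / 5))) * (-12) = -334611 / 1210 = -276.54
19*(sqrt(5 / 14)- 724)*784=-10784704 + 1064*sqrt(70)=-10775801.94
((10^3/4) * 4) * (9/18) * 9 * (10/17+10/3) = 300000/17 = 17647.06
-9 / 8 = -1.12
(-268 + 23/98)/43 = -26241/4214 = -6.23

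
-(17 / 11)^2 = -289 / 121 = -2.39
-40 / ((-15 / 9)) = 24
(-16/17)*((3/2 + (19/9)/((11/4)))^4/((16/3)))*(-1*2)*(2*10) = 203214816005/1088675478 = 186.66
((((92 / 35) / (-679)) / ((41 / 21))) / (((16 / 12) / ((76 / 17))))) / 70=-7866 / 82821025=-0.00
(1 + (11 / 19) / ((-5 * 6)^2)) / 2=17111 / 34200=0.50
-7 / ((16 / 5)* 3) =-35 / 48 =-0.73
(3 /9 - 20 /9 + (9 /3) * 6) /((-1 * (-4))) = 145 /36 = 4.03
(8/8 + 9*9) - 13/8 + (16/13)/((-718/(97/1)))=2994673/37336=80.21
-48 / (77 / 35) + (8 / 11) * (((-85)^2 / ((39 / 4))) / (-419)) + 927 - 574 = 59299063 / 179751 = 329.90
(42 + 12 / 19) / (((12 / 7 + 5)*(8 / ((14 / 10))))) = 3969 / 3572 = 1.11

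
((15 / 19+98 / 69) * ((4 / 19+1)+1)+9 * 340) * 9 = 229029642 / 8303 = 27583.96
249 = 249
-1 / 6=-0.17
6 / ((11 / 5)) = 30 / 11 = 2.73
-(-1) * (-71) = -71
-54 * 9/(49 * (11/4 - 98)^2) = -864/790321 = -0.00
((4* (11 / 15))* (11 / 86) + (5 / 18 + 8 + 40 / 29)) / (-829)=-1125923 / 93038670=-0.01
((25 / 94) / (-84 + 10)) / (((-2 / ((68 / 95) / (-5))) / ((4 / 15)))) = -34 / 495615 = -0.00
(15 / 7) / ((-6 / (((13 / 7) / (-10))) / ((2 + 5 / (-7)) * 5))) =0.43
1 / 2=0.50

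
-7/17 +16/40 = -1/85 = -0.01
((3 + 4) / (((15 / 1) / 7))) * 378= 6174 / 5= 1234.80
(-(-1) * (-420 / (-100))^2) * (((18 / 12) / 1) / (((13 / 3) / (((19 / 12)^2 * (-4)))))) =-61.23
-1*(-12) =12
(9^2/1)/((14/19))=1539/14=109.93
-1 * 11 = -11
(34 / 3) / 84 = 17 / 126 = 0.13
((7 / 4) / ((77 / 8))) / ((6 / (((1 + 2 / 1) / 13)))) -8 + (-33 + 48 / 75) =-144262 / 3575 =-40.35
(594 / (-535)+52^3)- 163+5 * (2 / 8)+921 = 302523539 / 2140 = 141366.14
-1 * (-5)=5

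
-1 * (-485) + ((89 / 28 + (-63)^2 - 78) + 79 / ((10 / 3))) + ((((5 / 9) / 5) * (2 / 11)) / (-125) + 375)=4777.88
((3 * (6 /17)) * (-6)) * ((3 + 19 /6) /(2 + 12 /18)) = -999 /68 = -14.69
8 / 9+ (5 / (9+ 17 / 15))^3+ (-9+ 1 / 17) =-7.93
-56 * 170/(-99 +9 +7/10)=95200/893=106.61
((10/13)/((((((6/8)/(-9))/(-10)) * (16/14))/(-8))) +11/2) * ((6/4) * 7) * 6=-1049391/26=-40361.19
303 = 303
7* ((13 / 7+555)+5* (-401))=-10137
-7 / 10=-0.70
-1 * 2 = -2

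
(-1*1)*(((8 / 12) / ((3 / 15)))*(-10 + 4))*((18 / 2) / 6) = 30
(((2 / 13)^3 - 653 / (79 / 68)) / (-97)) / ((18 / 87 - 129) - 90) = -2829093724 / 106821951795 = -0.03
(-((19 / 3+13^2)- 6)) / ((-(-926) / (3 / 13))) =-0.04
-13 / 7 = -1.86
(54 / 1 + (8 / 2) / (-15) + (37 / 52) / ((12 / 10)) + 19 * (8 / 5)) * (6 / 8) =132173 / 2080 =63.54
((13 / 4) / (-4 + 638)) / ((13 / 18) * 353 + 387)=117 / 14651740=0.00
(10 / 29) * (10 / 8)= 25 / 58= 0.43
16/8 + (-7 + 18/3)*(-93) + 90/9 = 105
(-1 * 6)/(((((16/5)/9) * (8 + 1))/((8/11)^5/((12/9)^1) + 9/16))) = -27640125/20614528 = -1.34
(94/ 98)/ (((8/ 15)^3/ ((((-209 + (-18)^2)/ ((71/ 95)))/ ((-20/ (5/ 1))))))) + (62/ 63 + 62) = -11557950517/ 64124928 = -180.24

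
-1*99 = -99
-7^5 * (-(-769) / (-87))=12924583 / 87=148558.43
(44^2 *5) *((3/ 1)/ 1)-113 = 28927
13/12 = 1.08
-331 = -331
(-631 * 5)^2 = 9954025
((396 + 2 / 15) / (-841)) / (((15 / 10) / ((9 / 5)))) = -11884 / 21025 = -0.57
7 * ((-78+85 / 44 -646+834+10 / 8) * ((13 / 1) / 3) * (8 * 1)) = 302120 / 11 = 27465.45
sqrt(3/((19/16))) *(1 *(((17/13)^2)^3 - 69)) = -1235649008 *sqrt(57)/91709371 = -101.72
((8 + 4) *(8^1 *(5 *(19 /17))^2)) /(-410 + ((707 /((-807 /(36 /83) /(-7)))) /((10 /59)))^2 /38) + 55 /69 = -3159167097812485915 /476326828503527943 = -6.63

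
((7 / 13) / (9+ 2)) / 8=7 / 1144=0.01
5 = 5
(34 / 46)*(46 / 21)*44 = 1496 / 21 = 71.24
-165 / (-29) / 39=55 / 377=0.15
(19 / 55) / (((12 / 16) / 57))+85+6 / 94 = 111.32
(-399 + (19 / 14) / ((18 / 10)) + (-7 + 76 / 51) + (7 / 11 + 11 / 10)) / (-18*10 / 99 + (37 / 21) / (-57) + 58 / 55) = 505.97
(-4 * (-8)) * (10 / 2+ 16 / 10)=1056 / 5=211.20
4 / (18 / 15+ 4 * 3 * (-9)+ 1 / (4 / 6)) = -40 / 1053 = -0.04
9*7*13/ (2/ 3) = 2457/ 2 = 1228.50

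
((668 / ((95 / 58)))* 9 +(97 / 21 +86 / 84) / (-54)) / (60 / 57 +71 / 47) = 12389513537 / 8652420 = 1431.91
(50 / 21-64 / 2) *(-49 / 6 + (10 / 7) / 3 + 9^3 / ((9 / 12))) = -12595811 / 441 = -28561.93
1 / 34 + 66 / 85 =137 / 170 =0.81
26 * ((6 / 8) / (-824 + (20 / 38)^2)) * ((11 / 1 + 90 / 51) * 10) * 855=-13060736325 / 5055188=-2583.63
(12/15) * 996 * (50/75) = 2656/5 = 531.20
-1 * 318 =-318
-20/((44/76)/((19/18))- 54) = 1805/4824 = 0.37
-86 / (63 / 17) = -1462 / 63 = -23.21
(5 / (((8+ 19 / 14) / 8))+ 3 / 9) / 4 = 1811 / 1572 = 1.15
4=4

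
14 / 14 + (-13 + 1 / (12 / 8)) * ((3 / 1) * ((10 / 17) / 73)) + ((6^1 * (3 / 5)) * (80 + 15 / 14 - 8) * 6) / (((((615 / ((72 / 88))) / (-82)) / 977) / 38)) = -1388282511887 / 217175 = -6392460.05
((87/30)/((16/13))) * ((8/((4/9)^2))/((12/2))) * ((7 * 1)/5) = 22.27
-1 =-1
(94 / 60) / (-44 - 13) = -47 / 1710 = -0.03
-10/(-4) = 5/2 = 2.50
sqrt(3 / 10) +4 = sqrt(30) / 10 +4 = 4.55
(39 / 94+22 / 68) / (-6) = -295 / 2397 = -0.12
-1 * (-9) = 9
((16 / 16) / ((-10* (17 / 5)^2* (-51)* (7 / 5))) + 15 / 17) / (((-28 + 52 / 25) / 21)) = -4552375 / 6367248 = -0.71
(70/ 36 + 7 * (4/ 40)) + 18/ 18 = 164/ 45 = 3.64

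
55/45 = 11/9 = 1.22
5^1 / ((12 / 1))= 5 / 12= 0.42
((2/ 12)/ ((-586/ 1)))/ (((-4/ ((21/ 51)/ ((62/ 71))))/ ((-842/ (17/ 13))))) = -0.02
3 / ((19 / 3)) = 9 / 19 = 0.47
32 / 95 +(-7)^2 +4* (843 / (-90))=3383 / 285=11.87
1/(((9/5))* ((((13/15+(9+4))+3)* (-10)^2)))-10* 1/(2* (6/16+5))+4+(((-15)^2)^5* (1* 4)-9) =301122220780475863/130548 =2306601562494.07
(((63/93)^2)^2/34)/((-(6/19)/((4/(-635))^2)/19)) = -93610188/6330574838825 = -0.00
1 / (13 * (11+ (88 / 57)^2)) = 3249 / 565279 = 0.01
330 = 330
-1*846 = -846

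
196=196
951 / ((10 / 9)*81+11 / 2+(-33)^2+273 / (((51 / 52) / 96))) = 32334 / 948817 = 0.03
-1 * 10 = -10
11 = 11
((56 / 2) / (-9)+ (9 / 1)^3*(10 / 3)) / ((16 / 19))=207499 / 72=2881.93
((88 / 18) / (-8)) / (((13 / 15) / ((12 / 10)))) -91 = -1194 / 13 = -91.85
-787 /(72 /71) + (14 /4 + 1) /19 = -1061339 /1368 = -775.83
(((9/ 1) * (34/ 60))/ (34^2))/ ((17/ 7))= 21/ 11560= 0.00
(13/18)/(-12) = -13/216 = -0.06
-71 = -71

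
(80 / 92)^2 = 400 / 529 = 0.76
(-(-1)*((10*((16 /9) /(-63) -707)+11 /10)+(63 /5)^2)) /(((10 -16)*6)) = 195910469 /1020600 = 191.96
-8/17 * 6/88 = -6/187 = -0.03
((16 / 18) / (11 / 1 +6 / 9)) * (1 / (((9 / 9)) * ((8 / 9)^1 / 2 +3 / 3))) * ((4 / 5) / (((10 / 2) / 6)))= 576 / 11375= 0.05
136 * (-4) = -544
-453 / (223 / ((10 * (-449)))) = 2033970 / 223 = 9120.94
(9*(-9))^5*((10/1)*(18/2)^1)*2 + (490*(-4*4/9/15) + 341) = -16945772181221/27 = -627621191897.07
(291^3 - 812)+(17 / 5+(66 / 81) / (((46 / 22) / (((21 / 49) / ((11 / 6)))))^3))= 514176647613932 / 20866405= 24641362.40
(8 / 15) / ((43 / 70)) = 112 / 129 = 0.87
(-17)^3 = -4913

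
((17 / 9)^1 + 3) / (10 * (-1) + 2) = -11 / 18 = -0.61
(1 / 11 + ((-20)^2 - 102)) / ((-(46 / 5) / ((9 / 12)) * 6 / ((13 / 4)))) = -213135 / 16192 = -13.16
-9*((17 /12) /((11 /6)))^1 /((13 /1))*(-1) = 0.53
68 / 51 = 4 / 3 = 1.33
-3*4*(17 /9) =-68 /3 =-22.67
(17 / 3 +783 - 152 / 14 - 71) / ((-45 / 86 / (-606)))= 257852596 / 315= 818579.67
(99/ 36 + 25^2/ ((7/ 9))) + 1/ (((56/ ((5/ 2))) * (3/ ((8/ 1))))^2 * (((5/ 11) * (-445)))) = 31647307/ 39249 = 806.32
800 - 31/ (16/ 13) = 12397/ 16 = 774.81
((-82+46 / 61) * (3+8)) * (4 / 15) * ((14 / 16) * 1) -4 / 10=-63724 / 305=-208.93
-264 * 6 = -1584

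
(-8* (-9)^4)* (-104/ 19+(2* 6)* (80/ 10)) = -90279360/ 19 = -4751545.26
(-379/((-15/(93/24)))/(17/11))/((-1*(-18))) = 129239/36720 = 3.52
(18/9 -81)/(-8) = 9.88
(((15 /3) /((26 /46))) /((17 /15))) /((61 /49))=6.27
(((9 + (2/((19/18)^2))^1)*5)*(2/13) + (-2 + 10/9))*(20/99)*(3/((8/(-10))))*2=-15659300/1393821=-11.23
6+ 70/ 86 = 293/ 43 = 6.81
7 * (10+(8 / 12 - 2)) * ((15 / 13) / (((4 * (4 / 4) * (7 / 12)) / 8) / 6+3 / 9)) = 2016 / 11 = 183.27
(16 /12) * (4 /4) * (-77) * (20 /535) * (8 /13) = -2.36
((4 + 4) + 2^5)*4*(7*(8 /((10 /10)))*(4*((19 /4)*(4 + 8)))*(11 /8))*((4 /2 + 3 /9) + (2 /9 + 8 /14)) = 26350720 /3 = 8783573.33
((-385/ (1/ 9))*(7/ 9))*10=-26950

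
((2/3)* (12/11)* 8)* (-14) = -896/11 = -81.45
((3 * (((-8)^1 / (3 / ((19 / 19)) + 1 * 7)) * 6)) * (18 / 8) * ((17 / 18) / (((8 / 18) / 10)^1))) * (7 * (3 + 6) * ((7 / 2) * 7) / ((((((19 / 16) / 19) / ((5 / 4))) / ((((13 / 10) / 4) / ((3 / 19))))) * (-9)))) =38886939 / 8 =4860867.38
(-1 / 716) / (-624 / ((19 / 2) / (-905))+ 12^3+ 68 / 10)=-95 / 4161396296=-0.00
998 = 998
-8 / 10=-4 / 5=-0.80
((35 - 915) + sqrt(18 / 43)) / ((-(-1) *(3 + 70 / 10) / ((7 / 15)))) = -616 / 15 + 7 *sqrt(86) / 2150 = -41.04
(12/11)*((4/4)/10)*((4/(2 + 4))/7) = 4/385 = 0.01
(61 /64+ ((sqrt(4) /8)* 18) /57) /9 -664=-7265561 /10944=-663.89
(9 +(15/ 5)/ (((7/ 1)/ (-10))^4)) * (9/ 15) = 154827/ 12005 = 12.90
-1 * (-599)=599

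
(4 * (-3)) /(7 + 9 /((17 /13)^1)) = -51 /59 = -0.86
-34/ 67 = -0.51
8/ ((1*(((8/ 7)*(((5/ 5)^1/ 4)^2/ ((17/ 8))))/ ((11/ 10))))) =1309/ 5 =261.80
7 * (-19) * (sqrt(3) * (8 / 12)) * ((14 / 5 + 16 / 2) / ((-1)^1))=4788 * sqrt(3) / 5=1658.61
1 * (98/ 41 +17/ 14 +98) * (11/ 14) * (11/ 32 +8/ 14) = 3207655/ 43904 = 73.06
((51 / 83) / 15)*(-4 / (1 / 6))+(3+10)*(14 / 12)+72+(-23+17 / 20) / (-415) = 2147299 / 24900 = 86.24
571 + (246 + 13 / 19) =15536 / 19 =817.68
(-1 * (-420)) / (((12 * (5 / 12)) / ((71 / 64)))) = 1491 / 16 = 93.19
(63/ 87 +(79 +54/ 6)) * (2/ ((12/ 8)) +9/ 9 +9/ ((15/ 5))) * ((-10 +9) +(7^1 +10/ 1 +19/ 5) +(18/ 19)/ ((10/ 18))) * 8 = 224283264/ 2755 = 81409.53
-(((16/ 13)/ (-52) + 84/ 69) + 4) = -20188/ 3887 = -5.19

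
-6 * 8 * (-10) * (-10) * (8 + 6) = -67200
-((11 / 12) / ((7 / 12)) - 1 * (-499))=-3504 / 7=-500.57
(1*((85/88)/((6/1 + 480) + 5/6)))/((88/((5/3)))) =425/11310112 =0.00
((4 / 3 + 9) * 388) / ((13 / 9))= 36084 / 13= 2775.69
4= 4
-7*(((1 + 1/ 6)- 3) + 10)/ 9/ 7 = -49/ 54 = -0.91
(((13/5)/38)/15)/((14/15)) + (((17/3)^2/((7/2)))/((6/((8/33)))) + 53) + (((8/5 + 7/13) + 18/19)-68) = -355513013/30810780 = -11.54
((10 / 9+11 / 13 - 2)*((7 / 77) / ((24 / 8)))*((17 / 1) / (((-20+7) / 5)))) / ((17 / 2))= 50 / 50193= 0.00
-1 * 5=-5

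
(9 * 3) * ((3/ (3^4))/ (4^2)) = 1/ 16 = 0.06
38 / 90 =19 / 45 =0.42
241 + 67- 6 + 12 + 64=378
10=10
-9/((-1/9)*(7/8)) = 648/7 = 92.57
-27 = -27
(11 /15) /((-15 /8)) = -88 /225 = -0.39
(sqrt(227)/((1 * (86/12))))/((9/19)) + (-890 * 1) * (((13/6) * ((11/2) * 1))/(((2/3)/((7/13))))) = -34265/4 + 38 * sqrt(227)/129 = -8561.81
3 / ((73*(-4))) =-3 / 292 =-0.01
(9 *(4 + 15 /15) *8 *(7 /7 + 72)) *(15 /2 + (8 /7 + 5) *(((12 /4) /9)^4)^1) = 12542860 /63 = 199093.02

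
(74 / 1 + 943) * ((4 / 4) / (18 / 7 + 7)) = 7119 / 67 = 106.25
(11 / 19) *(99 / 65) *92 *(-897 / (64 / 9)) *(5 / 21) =-5184729 / 2128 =-2436.43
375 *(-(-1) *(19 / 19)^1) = 375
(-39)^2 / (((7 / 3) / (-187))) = -121897.29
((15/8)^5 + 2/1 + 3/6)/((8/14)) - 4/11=64255427/1441792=44.57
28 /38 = 0.74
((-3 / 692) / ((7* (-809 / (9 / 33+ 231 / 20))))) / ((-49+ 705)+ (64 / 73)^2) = 4620243 / 335267105465600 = 0.00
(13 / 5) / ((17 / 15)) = 39 / 17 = 2.29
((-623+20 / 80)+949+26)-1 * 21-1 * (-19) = 1401 / 4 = 350.25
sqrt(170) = 13.04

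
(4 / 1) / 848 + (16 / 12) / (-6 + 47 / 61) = -50771 / 202884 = -0.25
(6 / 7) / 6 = 1 / 7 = 0.14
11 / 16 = 0.69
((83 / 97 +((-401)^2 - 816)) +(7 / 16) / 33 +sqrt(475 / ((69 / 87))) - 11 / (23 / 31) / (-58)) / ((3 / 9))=15 * sqrt(12673) / 23 +5465297519749 / 11387024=480031.79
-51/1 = -51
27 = 27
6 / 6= 1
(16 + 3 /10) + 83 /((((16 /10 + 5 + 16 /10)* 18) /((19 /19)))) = 31111 /1845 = 16.86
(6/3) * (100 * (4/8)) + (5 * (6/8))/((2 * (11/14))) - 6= 4241/44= 96.39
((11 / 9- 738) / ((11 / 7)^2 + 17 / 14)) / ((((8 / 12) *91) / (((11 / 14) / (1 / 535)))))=-2053865 / 1482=-1385.87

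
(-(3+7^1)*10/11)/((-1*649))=100/7139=0.01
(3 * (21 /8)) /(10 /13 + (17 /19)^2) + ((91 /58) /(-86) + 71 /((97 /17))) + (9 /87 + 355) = 2655814375395 /7128839624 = 372.55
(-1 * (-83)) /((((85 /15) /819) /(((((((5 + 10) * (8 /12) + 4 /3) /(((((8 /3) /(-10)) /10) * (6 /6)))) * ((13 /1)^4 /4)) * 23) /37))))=-3349072142325 /148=-22628865826.52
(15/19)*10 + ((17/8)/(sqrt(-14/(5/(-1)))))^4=10.50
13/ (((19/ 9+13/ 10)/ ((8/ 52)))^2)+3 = 3708111/ 1225237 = 3.03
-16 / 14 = -8 / 7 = -1.14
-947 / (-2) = 947 / 2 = 473.50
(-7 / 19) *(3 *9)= -189 / 19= -9.95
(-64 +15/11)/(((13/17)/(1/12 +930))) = -10056061/132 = -76182.28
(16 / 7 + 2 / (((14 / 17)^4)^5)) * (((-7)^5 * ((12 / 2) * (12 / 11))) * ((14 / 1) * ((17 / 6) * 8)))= -212152465769528512790583795 / 61116037540569088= -3471305966.60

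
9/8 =1.12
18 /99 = 2 /11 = 0.18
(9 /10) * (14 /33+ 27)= 543 /22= 24.68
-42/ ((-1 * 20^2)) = 21/ 200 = 0.10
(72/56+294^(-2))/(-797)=-111133/68889492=-0.00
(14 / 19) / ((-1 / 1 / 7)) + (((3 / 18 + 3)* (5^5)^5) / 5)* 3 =21517276763916015429 / 38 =566244125366210932.34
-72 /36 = -2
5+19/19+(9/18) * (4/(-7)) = 40/7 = 5.71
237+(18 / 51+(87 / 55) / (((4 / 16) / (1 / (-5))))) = 1103709 / 4675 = 236.09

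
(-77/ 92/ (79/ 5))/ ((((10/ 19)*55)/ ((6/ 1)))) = -0.01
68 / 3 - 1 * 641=-1855 / 3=-618.33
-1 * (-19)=19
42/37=1.14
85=85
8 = 8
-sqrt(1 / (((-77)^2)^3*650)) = -0.00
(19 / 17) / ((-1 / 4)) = -76 / 17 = -4.47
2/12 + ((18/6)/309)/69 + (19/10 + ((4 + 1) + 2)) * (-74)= -46794847/71070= -658.43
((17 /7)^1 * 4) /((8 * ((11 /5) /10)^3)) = 1062500 /9317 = 114.04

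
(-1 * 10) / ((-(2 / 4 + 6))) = 1.54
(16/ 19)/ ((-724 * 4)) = -1/ 3439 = -0.00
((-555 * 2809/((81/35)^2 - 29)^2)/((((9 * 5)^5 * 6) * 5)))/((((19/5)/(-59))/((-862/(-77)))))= 906518904151/10353231164040336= 0.00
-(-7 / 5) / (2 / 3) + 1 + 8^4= 40991 / 10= 4099.10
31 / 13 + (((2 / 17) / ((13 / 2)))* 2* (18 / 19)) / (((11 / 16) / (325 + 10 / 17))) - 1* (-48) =52315295 / 785213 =66.63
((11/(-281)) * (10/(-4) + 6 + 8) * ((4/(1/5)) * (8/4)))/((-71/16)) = 80960/19951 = 4.06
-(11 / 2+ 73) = -157 / 2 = -78.50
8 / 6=4 / 3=1.33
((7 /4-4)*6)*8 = -108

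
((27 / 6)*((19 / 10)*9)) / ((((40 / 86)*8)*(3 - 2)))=66177 / 3200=20.68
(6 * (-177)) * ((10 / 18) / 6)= -295 / 3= -98.33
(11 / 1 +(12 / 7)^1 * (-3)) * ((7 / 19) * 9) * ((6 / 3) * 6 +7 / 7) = 4797 / 19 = 252.47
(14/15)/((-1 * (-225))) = 14/3375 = 0.00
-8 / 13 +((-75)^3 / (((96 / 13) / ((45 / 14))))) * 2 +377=-1068357093 / 2912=-366880.87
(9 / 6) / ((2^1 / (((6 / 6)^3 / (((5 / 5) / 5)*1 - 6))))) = -0.13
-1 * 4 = -4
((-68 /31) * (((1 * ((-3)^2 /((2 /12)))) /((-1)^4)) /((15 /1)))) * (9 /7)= -11016 /1085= -10.15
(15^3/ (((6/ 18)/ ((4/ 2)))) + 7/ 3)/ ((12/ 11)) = 668327/ 36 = 18564.64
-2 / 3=-0.67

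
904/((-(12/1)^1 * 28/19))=-2147/42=-51.12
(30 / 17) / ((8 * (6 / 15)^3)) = 1875 / 544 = 3.45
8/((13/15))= 120/13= 9.23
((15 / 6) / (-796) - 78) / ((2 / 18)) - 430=-1802189 / 1592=-1132.03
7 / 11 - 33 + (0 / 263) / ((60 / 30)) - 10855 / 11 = -11211 / 11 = -1019.18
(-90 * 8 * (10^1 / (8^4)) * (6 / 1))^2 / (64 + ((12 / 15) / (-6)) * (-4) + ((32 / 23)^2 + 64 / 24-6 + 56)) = 0.93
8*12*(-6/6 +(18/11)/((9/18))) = 2400/11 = 218.18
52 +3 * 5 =67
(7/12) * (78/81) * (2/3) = 91/243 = 0.37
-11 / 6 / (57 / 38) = -11 / 9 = -1.22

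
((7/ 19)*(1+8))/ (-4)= -63/ 76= -0.83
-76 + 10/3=-72.67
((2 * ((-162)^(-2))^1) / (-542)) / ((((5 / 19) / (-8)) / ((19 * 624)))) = 150176 / 2963385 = 0.05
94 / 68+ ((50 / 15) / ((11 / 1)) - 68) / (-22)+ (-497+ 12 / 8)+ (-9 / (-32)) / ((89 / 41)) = -8627763829 / 17575008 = -490.91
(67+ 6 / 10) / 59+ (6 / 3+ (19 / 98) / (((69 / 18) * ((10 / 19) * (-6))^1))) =832425 / 265972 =3.13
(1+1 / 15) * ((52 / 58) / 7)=416 / 3045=0.14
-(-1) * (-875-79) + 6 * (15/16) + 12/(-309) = -781493/824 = -948.41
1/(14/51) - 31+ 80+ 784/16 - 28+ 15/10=526/7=75.14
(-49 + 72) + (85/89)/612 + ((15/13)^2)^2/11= 23315662687/1006603884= 23.16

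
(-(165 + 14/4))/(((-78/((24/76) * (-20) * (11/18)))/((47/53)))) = -871145/117819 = -7.39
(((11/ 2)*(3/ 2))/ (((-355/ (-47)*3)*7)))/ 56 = 517/ 556640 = 0.00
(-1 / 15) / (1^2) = -1 / 15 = -0.07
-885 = -885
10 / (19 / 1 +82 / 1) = 10 / 101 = 0.10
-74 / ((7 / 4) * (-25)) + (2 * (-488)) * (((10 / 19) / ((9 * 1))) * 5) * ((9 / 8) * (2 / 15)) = -41.12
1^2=1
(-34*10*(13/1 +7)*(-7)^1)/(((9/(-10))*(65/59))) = -5616800/117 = -48006.84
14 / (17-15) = 7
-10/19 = -0.53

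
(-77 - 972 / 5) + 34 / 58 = -39268 / 145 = -270.81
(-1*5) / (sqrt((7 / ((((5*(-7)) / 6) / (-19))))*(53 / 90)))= -25*sqrt(3021) / 1007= -1.36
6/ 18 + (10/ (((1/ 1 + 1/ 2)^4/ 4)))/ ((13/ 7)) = 4831/ 1053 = 4.59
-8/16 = -1/2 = -0.50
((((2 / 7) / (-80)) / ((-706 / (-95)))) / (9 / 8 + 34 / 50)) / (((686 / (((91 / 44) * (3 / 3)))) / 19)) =-325 / 21309904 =-0.00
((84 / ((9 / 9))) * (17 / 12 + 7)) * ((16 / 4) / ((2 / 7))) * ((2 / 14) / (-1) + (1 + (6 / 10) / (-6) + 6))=66882.20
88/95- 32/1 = -2952/95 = -31.07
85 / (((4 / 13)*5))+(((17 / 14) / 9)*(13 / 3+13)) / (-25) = 1042457 / 18900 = 55.16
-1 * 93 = -93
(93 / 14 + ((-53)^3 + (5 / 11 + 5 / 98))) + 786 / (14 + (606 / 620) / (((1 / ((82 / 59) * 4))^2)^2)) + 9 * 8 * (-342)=-83217159713086660137 / 479657099131903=-173493.02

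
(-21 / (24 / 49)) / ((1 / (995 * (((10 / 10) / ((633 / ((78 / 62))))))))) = -4436705 / 52328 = -84.79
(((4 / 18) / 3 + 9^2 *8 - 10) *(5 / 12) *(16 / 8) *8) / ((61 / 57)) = 6546640 / 1647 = 3974.89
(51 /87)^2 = 0.34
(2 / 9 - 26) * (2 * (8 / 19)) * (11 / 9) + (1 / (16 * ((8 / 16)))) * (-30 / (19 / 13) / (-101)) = -16480333 / 621756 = -26.51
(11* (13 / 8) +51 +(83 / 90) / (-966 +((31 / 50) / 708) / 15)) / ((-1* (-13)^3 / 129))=36459181160151 / 9015538351144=4.04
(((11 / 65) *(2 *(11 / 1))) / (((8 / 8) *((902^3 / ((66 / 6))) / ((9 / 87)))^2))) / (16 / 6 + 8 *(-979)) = -27 / 23615322433904037591040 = -0.00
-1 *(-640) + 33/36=7691/12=640.92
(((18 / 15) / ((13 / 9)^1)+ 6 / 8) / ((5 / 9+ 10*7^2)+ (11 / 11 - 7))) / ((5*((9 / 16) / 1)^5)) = 35913728 / 3099689775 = 0.01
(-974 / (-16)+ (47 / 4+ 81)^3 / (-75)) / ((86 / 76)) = -964679609 / 103200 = -9347.67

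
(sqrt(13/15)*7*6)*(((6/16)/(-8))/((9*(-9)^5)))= 7*sqrt(195)/28343520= 0.00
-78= -78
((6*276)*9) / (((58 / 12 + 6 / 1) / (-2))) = -2751.51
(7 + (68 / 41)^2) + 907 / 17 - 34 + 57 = 2460585 / 28577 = 86.10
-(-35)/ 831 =35/ 831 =0.04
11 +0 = 11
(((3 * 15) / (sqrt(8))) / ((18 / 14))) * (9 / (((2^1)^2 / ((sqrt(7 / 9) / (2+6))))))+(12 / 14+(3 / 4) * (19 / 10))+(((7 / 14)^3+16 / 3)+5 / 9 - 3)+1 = 105 * sqrt(14) / 128+7933 / 1260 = 9.37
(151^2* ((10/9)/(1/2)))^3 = 94831292707208000/729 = 130084077787665.29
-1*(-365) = 365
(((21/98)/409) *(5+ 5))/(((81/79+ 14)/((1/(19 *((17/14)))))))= 2370/156811009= 0.00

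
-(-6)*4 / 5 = 24 / 5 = 4.80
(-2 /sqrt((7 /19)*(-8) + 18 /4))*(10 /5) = -4*sqrt(2242) /59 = -3.21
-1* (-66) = 66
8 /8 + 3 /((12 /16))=5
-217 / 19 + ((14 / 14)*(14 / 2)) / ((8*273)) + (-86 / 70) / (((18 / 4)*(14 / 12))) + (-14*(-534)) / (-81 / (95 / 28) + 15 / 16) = -1899321988079 / 5625958520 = -337.60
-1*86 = -86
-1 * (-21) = 21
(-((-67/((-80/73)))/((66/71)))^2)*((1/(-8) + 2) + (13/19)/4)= -37503552859631/4237516800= -8850.36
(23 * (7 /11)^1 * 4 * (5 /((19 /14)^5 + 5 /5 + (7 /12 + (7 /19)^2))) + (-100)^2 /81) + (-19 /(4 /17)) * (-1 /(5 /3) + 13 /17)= 5133945201880753 /32814719626590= 156.45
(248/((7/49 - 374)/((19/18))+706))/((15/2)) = 8246/87735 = 0.09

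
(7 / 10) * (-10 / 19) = -7 / 19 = -0.37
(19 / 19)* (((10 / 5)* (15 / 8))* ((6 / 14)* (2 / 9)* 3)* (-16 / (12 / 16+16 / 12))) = -288 / 35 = -8.23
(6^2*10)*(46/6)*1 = 2760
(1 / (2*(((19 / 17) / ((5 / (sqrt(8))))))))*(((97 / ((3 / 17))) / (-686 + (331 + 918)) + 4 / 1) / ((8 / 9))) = 2143275*sqrt(2) / 684608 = 4.43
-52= -52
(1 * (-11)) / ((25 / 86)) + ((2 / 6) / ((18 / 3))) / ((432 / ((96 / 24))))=-1838999 / 48600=-37.84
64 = 64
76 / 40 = 19 / 10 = 1.90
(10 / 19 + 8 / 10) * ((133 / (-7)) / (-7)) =18 / 5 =3.60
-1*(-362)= 362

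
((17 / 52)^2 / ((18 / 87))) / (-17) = -493 / 16224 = -0.03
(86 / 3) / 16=43 / 24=1.79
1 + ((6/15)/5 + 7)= 202/25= 8.08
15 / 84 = 5 / 28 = 0.18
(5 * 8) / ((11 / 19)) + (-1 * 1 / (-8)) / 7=42571 / 616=69.11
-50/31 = -1.61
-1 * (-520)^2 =-270400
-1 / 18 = -0.06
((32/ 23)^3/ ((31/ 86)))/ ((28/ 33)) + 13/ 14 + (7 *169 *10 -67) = 62165663807/ 5280478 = 11772.73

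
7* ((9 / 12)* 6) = 63 / 2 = 31.50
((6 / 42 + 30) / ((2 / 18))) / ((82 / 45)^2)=3845475 / 47068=81.70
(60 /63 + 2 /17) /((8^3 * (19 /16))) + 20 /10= 217247 /108528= 2.00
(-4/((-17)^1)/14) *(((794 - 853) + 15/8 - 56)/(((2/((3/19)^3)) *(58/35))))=-122175/54103792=-0.00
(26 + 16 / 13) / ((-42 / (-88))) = 5192 / 91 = 57.05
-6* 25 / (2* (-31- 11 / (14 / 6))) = 21 / 10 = 2.10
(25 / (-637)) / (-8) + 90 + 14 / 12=1393831 / 15288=91.17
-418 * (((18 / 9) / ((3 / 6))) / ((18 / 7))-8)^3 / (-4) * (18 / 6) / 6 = -10194602 / 729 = -13984.36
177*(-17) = -3009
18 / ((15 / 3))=18 / 5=3.60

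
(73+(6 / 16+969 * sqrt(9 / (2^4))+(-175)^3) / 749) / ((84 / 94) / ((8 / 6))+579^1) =-284899007 / 23321292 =-12.22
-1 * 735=-735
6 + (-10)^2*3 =306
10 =10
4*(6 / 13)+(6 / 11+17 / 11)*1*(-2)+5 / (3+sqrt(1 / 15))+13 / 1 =236525 / 19162 - 5*sqrt(15) / 134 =12.20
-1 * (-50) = 50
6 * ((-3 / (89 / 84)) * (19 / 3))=-9576 / 89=-107.60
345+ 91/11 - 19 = 3677/11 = 334.27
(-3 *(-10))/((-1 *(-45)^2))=-2/135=-0.01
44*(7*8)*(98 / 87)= 241472 / 87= 2775.54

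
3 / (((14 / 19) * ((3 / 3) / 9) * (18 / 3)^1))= 6.11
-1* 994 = -994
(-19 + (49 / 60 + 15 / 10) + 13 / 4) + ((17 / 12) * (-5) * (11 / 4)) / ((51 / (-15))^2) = -15.12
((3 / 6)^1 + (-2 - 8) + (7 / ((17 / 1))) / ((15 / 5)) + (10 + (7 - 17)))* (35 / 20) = -6685 / 408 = -16.38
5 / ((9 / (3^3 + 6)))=55 / 3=18.33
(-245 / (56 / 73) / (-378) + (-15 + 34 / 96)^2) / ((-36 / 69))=-34234741 / 82944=-412.75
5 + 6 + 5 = 16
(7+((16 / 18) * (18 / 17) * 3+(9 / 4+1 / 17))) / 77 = 75 / 476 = 0.16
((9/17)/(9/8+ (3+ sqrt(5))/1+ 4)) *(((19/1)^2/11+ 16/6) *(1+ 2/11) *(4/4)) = 4749576/1606517 - 2922816 *sqrt(5)/8032585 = 2.14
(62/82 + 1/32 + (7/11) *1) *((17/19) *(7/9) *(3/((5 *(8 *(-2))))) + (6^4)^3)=67984046919028809/21936640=3099109385.90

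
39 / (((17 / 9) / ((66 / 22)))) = 1053 / 17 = 61.94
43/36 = 1.19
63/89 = 0.71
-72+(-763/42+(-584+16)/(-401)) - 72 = -160.75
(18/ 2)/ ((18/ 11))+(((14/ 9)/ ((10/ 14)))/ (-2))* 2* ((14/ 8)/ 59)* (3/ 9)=43636/ 7965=5.48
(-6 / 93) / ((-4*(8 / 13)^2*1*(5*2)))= 0.00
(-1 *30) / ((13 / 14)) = -420 / 13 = -32.31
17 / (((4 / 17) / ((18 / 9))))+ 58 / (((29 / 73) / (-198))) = -57527 / 2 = -28763.50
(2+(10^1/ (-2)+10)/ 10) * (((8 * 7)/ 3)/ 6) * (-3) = -70/ 3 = -23.33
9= 9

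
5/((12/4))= 5/3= 1.67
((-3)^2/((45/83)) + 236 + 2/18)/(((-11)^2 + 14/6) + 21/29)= 329788/161895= 2.04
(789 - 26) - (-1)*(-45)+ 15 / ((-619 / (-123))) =446287 / 619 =720.98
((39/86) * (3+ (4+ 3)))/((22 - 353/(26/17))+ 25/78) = -7605/349633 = -0.02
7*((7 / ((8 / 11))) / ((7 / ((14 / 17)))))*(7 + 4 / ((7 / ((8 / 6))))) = 12551 / 204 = 61.52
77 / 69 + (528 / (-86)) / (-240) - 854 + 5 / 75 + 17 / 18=-37911467 / 44505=-851.85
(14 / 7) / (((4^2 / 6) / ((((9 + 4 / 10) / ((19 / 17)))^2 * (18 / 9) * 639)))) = 1223814717 / 18050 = 67801.37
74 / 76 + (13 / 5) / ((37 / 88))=50317 / 7030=7.16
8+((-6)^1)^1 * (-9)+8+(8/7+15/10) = 1017/14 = 72.64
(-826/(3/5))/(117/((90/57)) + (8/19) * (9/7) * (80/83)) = -18.45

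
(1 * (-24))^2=576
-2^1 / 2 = -1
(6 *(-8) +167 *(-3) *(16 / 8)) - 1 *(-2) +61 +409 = -578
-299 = -299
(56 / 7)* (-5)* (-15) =600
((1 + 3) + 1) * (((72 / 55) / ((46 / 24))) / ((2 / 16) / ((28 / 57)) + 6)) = 64512 / 118151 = 0.55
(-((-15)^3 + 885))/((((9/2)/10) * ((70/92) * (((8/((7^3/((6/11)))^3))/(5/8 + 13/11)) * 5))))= 81684140930.58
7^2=49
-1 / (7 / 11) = -11 / 7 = -1.57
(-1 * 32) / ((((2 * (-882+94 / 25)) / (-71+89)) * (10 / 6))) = 1080 / 5489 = 0.20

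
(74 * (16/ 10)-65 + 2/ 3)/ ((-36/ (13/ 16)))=-1.22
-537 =-537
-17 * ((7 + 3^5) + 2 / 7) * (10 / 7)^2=-2978400 / 343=-8683.38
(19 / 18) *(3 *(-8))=-76 / 3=-25.33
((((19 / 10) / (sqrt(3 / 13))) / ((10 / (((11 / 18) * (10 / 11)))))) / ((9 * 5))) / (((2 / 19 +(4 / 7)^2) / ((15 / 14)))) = 2527 * sqrt(39) / 1302480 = 0.01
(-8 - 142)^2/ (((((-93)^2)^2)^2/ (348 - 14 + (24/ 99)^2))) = 909475000/ 677093989694698521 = 0.00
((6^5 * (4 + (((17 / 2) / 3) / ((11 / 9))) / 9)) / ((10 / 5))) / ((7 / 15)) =2731320 / 77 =35471.69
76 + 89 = 165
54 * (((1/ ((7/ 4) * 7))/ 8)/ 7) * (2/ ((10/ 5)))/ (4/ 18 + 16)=243/ 50078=0.00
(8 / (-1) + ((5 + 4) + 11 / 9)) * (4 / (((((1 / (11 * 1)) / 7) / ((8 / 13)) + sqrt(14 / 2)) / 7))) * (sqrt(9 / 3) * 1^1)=-4484480 * sqrt(3) / 23904207 + 212495360 * sqrt(21) / 23904207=40.41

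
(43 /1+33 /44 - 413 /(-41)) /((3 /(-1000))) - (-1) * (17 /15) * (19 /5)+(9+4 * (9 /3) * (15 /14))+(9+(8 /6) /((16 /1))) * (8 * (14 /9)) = -3448664566 /193725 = -17801.86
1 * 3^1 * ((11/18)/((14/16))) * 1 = 44/21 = 2.10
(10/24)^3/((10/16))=25/216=0.12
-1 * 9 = -9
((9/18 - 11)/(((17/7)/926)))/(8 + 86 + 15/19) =-1293159/30617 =-42.24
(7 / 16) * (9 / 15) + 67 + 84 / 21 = 5701 / 80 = 71.26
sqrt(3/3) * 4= 4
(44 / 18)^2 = 484 / 81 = 5.98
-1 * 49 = -49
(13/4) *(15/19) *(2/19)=195/722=0.27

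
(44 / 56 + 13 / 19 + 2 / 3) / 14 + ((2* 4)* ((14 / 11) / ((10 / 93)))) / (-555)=-0.02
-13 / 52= -1 / 4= -0.25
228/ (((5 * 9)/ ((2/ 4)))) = 38/ 15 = 2.53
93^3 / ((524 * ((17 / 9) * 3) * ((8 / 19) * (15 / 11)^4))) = 8287230589 / 44540000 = 186.06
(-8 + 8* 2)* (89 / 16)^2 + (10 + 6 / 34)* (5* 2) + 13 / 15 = 2857327 / 8160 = 350.16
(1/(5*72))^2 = 1/129600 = 0.00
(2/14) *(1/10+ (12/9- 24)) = -677/210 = -3.22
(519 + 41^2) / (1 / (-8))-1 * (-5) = -17595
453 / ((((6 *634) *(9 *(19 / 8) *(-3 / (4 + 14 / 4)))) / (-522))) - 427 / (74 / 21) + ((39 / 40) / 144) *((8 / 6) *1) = -36549905257 / 320905440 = -113.90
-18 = -18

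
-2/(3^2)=-2/9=-0.22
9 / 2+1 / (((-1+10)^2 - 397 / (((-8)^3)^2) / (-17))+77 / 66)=9913379295 / 2197031246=4.51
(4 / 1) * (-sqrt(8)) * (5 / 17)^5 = -25000 * sqrt(2) / 1419857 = -0.02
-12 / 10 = -6 / 5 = -1.20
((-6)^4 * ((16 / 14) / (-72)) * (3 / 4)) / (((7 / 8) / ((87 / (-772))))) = 18792 / 9457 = 1.99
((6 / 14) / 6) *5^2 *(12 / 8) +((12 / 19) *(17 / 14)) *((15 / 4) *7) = 12135 / 532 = 22.81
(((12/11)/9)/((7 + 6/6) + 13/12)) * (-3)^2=144/1199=0.12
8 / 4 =2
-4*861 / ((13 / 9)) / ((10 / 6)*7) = -13284 / 65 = -204.37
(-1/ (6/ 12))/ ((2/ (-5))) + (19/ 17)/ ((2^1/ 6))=8.35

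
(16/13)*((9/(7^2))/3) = 48/637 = 0.08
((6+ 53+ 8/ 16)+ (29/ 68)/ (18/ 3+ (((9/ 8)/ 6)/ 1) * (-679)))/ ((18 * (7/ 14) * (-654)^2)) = 3926411/ 254040207336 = 0.00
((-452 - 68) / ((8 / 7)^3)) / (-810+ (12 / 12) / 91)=2028845 / 4717376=0.43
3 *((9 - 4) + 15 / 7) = 150 / 7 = 21.43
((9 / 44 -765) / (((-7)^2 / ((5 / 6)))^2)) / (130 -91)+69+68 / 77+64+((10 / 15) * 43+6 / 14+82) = 1345754495 / 5493488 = 244.97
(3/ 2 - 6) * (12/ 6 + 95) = -873/ 2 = -436.50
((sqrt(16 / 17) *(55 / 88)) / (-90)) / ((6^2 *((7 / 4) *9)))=-sqrt(17) / 347004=-0.00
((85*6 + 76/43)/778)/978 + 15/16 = 0.94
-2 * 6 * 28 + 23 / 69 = -1007 / 3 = -335.67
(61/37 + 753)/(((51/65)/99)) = 59892690/629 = 95218.90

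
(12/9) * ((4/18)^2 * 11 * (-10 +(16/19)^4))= -72610208/10556001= -6.88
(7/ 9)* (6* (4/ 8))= 7/ 3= 2.33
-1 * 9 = -9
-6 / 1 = -6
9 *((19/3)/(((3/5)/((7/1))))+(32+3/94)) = 89609/94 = 953.29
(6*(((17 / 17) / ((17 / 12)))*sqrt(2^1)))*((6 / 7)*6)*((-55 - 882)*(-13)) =31573152*sqrt(2) / 119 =375220.00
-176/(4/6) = -264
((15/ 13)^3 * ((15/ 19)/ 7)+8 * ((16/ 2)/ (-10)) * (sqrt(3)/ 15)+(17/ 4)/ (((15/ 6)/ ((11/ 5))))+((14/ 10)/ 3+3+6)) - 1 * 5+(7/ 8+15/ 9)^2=62442143401/ 4207694400 - 32 * sqrt(3)/ 75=14.10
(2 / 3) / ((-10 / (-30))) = 2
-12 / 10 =-1.20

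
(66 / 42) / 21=11 / 147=0.07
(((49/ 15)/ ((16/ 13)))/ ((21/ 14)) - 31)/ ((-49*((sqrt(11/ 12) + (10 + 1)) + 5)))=84184/ 2249835 - 10523*sqrt(33)/ 26998020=0.04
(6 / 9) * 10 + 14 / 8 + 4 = 149 / 12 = 12.42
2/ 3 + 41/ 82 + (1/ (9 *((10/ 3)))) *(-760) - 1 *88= -673/ 6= -112.17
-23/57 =-0.40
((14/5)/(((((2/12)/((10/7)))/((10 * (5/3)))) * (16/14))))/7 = 50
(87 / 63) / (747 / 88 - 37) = -0.05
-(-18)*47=846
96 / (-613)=-96 / 613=-0.16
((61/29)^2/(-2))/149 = -3721/250618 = -0.01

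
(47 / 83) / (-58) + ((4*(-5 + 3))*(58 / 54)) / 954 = -1163737 / 61999506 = -0.02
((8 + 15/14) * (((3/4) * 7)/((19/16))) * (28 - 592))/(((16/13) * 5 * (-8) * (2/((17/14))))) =278.96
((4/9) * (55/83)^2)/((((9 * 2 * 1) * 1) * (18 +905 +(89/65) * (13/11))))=166375/14188494843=0.00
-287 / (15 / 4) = -76.53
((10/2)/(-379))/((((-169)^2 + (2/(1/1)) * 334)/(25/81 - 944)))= 382195/897301071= 0.00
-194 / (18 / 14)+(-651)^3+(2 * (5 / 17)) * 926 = -42211790749 / 153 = -275894057.18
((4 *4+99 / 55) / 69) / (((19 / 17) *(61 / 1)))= 1513 / 399855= 0.00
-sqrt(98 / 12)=-7 *sqrt(6) / 6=-2.86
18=18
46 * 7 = 322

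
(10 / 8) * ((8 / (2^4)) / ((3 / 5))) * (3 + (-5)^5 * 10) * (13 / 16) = -10155275 / 384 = -26446.03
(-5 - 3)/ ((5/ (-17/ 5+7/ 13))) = 1488/ 325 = 4.58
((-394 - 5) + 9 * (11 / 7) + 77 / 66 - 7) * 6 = -2344.14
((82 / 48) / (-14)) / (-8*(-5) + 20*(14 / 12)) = -0.00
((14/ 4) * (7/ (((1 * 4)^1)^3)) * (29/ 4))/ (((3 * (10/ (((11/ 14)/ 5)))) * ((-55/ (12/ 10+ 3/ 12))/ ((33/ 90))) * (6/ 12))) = -64757/ 230400000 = -0.00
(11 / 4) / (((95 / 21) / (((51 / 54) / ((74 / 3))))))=1309 / 56240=0.02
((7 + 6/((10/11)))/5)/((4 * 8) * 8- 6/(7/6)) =0.01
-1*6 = -6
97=97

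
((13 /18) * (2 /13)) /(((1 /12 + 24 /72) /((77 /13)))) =308 /195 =1.58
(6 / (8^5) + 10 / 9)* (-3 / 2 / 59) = -163867 / 5799936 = -0.03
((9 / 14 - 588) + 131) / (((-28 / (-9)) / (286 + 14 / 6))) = -16579455 / 392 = -42294.53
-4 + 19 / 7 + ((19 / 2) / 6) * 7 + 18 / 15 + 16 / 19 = 11.84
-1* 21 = -21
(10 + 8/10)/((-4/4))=-10.80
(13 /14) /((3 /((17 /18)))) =221 /756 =0.29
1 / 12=0.08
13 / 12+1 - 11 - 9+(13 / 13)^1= -203 / 12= -16.92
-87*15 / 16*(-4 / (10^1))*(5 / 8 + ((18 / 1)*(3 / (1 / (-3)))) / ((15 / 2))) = -218979 / 320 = -684.31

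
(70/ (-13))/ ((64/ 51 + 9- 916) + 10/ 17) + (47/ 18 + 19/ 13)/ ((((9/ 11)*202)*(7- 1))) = 1184874809/ 117829764936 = 0.01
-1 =-1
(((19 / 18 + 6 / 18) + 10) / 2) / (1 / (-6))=-205 / 6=-34.17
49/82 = 0.60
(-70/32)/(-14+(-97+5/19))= 665/33664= 0.02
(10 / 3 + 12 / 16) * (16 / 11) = 196 / 33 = 5.94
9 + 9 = 18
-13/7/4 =-13/28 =-0.46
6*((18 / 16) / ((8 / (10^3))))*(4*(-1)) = -3375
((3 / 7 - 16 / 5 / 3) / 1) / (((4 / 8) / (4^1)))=-536 / 105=-5.10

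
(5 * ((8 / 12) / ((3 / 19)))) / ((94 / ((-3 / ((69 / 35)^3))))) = -4073125 / 46319769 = -0.09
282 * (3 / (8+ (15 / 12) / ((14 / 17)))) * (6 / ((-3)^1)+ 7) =236880 / 533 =444.43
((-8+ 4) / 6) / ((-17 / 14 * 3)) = 0.18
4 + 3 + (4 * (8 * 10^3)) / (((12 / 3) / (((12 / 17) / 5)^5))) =264400223 / 35496425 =7.45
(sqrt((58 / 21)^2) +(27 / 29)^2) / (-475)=-3373 / 441525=-0.01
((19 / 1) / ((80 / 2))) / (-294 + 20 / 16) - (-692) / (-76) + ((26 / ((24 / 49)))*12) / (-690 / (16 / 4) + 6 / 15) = -4904336011 / 382905290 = -12.81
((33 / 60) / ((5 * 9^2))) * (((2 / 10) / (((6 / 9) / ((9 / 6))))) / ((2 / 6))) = 11 / 6000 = 0.00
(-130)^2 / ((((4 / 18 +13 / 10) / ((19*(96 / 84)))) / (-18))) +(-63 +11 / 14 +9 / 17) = -141491515297 / 32606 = -4339431.86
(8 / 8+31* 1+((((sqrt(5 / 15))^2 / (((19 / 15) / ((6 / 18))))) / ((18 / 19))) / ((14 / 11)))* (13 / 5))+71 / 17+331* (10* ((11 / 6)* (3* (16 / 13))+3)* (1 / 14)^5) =58448679007 / 1604597904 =36.43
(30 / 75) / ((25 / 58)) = 116 / 125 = 0.93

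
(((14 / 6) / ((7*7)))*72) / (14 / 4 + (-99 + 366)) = 48 / 3787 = 0.01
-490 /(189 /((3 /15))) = -14 /27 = -0.52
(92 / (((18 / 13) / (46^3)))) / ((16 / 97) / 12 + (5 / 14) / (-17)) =-1343765139808 / 1509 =-890500423.99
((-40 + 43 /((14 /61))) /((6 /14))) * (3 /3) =2063 /6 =343.83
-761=-761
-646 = -646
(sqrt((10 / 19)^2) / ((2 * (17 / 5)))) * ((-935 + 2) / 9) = -7775 / 969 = -8.02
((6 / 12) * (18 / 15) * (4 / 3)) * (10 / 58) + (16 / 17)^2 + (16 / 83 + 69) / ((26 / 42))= 1020031563 / 9043099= 112.80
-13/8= -1.62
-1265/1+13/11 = -13902/11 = -1263.82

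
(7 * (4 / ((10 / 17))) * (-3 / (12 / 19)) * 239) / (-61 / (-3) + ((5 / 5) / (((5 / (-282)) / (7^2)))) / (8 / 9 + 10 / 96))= 231822591 / 11851522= 19.56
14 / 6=7 / 3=2.33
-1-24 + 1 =-24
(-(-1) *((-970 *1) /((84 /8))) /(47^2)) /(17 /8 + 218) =-15520 /81691029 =-0.00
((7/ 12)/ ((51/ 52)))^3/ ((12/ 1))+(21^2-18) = 18180838423/ 42978924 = 423.02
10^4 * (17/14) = 85000/7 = 12142.86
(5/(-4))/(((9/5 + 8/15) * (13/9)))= -135/364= -0.37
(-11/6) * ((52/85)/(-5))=286/1275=0.22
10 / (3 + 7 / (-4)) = 8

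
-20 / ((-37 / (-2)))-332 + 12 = -11880 / 37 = -321.08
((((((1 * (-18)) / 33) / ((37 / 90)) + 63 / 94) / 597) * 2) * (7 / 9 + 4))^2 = 14403120169 / 130416696920169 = 0.00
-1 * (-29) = 29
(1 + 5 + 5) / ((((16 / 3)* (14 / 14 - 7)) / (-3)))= 1.03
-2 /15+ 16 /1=238 /15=15.87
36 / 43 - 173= -7403 / 43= -172.16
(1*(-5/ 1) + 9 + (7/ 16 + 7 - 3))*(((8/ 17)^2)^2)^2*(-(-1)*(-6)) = -849346560/ 6975757441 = -0.12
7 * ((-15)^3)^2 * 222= 17701031250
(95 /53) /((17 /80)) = 7600 /901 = 8.44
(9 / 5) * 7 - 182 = -847 / 5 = -169.40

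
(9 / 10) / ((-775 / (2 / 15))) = -3 / 19375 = -0.00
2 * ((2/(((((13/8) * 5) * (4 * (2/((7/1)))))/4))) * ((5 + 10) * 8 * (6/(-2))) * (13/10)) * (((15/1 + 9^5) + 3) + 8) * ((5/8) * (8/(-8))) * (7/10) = 20841660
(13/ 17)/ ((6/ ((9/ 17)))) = 39/ 578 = 0.07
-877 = -877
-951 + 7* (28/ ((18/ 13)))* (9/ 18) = -7922/ 9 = -880.22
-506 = -506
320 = 320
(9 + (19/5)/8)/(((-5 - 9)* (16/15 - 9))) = 1137/13328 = 0.09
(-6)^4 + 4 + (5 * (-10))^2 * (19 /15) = 13400 /3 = 4466.67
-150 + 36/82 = -6132/41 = -149.56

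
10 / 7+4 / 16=1.68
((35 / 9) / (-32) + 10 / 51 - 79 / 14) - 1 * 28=-1150453 / 34272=-33.57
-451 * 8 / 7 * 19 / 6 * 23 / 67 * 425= -335047900 / 1407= -238129.28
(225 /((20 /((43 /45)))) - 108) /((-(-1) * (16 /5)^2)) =-9725 /1024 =-9.50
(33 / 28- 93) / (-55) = 2571 / 1540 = 1.67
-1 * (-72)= 72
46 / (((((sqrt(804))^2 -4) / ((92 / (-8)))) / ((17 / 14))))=-8993 / 11200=-0.80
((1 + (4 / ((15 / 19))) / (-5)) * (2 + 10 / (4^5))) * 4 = -343 / 3200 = -0.11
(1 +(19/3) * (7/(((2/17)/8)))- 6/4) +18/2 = 18139/6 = 3023.17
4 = 4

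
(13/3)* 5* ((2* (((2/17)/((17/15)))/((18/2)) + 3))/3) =339430/7803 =43.50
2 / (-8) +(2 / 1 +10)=47 / 4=11.75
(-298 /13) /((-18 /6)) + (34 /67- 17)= -23129 /2613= -8.85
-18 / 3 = -6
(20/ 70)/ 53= 2/ 371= 0.01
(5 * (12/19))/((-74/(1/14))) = -15/4921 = -0.00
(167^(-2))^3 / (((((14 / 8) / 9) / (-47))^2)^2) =8195990282496 / 52082399792881969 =0.00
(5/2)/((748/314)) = 785/748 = 1.05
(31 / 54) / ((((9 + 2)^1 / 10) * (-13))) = -155 / 3861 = -0.04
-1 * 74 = -74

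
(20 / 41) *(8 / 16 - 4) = -70 / 41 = -1.71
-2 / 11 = -0.18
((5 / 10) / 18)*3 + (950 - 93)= 10285 / 12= 857.08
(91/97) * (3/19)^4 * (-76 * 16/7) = -67392/665323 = -0.10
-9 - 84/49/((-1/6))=9/7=1.29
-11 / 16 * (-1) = 11 / 16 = 0.69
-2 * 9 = -18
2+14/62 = 2.23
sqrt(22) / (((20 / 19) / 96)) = 456* sqrt(22) / 5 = 427.77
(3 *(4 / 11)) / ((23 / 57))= 684 / 253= 2.70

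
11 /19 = 0.58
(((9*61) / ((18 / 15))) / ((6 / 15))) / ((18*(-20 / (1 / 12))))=-305 / 1152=-0.26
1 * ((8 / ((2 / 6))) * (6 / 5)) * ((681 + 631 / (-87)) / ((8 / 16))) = 5627136 / 145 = 38807.83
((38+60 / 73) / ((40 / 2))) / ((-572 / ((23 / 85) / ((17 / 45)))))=-22563 / 9282680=-0.00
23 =23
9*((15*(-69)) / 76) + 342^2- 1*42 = 8876757 / 76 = 116799.43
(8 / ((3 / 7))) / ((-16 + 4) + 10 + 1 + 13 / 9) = 42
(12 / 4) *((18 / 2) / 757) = 27 / 757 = 0.04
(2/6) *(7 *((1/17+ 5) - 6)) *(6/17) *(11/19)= -2464/5491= -0.45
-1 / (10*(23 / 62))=-31 / 115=-0.27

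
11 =11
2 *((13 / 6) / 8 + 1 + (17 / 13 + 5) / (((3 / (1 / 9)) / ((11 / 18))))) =71449 / 25272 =2.83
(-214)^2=45796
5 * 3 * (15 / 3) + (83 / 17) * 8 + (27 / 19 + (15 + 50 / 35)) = 298245 / 2261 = 131.91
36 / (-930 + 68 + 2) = -0.04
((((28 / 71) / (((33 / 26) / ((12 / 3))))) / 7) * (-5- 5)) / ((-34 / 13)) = 27040 / 39831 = 0.68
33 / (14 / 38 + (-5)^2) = 627 / 482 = 1.30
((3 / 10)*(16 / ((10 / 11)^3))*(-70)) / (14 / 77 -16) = 102487 / 3625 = 28.27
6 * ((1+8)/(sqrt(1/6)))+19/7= 19/7+54 * sqrt(6)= 134.99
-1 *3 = -3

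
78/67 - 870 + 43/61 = -3548051/4087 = -868.13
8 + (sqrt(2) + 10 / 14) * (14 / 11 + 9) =113 * sqrt(2) / 11 + 1181 / 77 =29.87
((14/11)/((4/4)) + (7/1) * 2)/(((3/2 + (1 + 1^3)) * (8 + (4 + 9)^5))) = 16/1361437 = 0.00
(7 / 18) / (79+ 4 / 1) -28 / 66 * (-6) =41909 / 16434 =2.55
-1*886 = -886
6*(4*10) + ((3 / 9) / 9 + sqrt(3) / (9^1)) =sqrt(3) / 9 + 6481 / 27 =240.23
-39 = -39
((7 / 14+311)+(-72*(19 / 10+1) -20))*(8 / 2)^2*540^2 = 385845120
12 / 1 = 12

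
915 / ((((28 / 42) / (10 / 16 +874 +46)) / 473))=9562605525 / 16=597662845.31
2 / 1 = 2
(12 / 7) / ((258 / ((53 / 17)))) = 106 / 5117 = 0.02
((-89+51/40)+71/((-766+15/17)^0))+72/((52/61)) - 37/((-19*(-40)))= 167189/2470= 67.69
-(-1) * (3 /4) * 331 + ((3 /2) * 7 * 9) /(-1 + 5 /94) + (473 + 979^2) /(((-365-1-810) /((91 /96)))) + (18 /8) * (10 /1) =-48005341 /79744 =-601.99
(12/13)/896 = 3/2912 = 0.00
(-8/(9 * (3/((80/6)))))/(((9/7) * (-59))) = 2240/43011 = 0.05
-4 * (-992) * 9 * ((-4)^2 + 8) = 857088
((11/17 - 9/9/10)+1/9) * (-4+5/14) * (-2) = 1007/210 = 4.80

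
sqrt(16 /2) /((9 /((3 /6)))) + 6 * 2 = 12.16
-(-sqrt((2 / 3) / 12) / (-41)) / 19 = -sqrt(2) / 4674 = -0.00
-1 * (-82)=82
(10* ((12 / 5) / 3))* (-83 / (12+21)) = -664 / 33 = -20.12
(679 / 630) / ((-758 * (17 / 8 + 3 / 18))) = -194 / 312675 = -0.00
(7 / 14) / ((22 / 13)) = 13 / 44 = 0.30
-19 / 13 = -1.46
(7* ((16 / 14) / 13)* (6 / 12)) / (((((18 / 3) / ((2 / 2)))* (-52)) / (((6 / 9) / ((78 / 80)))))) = -40 / 59319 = -0.00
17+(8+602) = 627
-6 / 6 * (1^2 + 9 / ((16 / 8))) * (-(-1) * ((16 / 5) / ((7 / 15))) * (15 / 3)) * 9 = -11880 / 7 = -1697.14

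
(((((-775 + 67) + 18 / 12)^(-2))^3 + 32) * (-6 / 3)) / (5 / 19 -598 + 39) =1209752585706917377672 / 10561458429164995787943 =0.11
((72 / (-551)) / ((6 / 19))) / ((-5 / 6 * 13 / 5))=72 / 377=0.19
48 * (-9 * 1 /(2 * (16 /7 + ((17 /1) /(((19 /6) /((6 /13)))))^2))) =-11530701 /449744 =-25.64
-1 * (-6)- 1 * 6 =0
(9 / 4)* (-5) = -45 / 4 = -11.25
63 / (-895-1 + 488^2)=63 / 237248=0.00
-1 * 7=-7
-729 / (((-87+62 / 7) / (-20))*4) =-25515 / 547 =-46.65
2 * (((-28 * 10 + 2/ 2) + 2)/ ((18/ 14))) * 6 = -7756/ 3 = -2585.33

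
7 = 7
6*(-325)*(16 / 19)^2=-499200 / 361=-1382.83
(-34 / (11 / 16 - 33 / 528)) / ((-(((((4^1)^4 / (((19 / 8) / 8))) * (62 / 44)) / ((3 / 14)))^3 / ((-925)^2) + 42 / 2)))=11473211186118000 / 44945044835983876927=0.00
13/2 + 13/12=7.58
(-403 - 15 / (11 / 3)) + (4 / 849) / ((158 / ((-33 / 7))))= -700802764 / 1721489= -407.09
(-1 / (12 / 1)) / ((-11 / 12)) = 1 / 11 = 0.09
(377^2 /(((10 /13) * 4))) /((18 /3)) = 1847677 /240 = 7698.65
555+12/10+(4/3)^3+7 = 76352/135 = 565.57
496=496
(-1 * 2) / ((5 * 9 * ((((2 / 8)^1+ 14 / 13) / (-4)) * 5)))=0.03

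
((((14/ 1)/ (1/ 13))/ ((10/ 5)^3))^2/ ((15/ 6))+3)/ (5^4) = 8401/ 25000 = 0.34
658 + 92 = 750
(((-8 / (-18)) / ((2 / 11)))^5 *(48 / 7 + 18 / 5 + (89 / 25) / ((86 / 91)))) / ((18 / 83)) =22892509360072 / 3999093525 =5724.42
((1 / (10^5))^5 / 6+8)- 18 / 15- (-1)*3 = 588000000000000000000000001 / 60000000000000000000000000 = 9.80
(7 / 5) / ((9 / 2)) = 14 / 45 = 0.31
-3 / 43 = -0.07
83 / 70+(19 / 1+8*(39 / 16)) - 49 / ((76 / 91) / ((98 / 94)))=-2685677 / 125020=-21.48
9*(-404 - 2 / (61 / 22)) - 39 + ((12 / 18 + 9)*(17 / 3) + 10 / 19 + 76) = -37032008 / 10431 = -3550.19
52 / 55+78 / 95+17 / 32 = 76837 / 33440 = 2.30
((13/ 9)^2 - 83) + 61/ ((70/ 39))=-266081/ 5670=-46.93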